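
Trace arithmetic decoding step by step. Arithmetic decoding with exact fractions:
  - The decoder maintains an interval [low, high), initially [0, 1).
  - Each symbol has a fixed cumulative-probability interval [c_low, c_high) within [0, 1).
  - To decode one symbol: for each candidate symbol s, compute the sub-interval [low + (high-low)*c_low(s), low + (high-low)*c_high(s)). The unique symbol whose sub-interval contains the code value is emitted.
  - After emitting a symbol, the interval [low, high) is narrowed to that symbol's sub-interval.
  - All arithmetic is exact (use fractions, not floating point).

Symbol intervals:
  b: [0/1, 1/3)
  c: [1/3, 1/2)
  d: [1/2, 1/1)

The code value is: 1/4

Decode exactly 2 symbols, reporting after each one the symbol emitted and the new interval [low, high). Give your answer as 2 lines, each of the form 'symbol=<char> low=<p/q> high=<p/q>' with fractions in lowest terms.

Answer: symbol=b low=0/1 high=1/3
symbol=d low=1/6 high=1/3

Derivation:
Step 1: interval [0/1, 1/1), width = 1/1 - 0/1 = 1/1
  'b': [0/1 + 1/1*0/1, 0/1 + 1/1*1/3) = [0/1, 1/3) <- contains code 1/4
  'c': [0/1 + 1/1*1/3, 0/1 + 1/1*1/2) = [1/3, 1/2)
  'd': [0/1 + 1/1*1/2, 0/1 + 1/1*1/1) = [1/2, 1/1)
  emit 'b', narrow to [0/1, 1/3)
Step 2: interval [0/1, 1/3), width = 1/3 - 0/1 = 1/3
  'b': [0/1 + 1/3*0/1, 0/1 + 1/3*1/3) = [0/1, 1/9)
  'c': [0/1 + 1/3*1/3, 0/1 + 1/3*1/2) = [1/9, 1/6)
  'd': [0/1 + 1/3*1/2, 0/1 + 1/3*1/1) = [1/6, 1/3) <- contains code 1/4
  emit 'd', narrow to [1/6, 1/3)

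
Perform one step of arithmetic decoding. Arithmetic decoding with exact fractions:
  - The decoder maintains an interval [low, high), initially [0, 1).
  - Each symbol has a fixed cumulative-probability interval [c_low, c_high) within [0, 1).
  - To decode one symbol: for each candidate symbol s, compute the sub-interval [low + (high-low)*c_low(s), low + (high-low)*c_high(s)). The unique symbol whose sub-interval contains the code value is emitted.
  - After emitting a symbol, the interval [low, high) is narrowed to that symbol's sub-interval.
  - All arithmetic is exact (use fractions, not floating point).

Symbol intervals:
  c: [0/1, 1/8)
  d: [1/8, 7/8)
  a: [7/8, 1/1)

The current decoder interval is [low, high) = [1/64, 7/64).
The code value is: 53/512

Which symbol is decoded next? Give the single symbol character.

Interval width = high − low = 7/64 − 1/64 = 3/32
Scaled code = (code − low) / width = (53/512 − 1/64) / 3/32 = 15/16
  c: [0/1, 1/8) 
  d: [1/8, 7/8) 
  a: [7/8, 1/1) ← scaled code falls here ✓

Answer: a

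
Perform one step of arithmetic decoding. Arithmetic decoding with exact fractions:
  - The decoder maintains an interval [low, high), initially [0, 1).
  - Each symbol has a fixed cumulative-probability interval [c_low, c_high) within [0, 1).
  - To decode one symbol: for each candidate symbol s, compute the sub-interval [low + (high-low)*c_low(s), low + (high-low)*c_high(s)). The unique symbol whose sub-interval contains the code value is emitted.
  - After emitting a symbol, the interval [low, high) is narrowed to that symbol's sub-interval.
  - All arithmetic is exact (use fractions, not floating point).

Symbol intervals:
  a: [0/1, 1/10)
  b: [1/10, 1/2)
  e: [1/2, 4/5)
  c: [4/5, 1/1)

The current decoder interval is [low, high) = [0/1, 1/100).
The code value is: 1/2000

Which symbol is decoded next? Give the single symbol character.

Interval width = high − low = 1/100 − 0/1 = 1/100
Scaled code = (code − low) / width = (1/2000 − 0/1) / 1/100 = 1/20
  a: [0/1, 1/10) ← scaled code falls here ✓
  b: [1/10, 1/2) 
  e: [1/2, 4/5) 
  c: [4/5, 1/1) 

Answer: a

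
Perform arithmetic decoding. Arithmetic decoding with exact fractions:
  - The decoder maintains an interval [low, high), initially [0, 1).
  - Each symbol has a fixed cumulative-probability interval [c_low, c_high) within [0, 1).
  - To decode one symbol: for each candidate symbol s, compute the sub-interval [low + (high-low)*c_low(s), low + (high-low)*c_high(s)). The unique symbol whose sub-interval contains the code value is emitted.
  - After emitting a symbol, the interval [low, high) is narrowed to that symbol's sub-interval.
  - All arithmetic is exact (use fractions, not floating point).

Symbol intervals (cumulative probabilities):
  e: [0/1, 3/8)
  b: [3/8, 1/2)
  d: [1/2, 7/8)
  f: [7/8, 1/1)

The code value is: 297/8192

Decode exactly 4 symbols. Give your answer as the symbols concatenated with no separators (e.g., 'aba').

Answer: eeed

Derivation:
Step 1: interval [0/1, 1/1), width = 1/1 - 0/1 = 1/1
  'e': [0/1 + 1/1*0/1, 0/1 + 1/1*3/8) = [0/1, 3/8) <- contains code 297/8192
  'b': [0/1 + 1/1*3/8, 0/1 + 1/1*1/2) = [3/8, 1/2)
  'd': [0/1 + 1/1*1/2, 0/1 + 1/1*7/8) = [1/2, 7/8)
  'f': [0/1 + 1/1*7/8, 0/1 + 1/1*1/1) = [7/8, 1/1)
  emit 'e', narrow to [0/1, 3/8)
Step 2: interval [0/1, 3/8), width = 3/8 - 0/1 = 3/8
  'e': [0/1 + 3/8*0/1, 0/1 + 3/8*3/8) = [0/1, 9/64) <- contains code 297/8192
  'b': [0/1 + 3/8*3/8, 0/1 + 3/8*1/2) = [9/64, 3/16)
  'd': [0/1 + 3/8*1/2, 0/1 + 3/8*7/8) = [3/16, 21/64)
  'f': [0/1 + 3/8*7/8, 0/1 + 3/8*1/1) = [21/64, 3/8)
  emit 'e', narrow to [0/1, 9/64)
Step 3: interval [0/1, 9/64), width = 9/64 - 0/1 = 9/64
  'e': [0/1 + 9/64*0/1, 0/1 + 9/64*3/8) = [0/1, 27/512) <- contains code 297/8192
  'b': [0/1 + 9/64*3/8, 0/1 + 9/64*1/2) = [27/512, 9/128)
  'd': [0/1 + 9/64*1/2, 0/1 + 9/64*7/8) = [9/128, 63/512)
  'f': [0/1 + 9/64*7/8, 0/1 + 9/64*1/1) = [63/512, 9/64)
  emit 'e', narrow to [0/1, 27/512)
Step 4: interval [0/1, 27/512), width = 27/512 - 0/1 = 27/512
  'e': [0/1 + 27/512*0/1, 0/1 + 27/512*3/8) = [0/1, 81/4096)
  'b': [0/1 + 27/512*3/8, 0/1 + 27/512*1/2) = [81/4096, 27/1024)
  'd': [0/1 + 27/512*1/2, 0/1 + 27/512*7/8) = [27/1024, 189/4096) <- contains code 297/8192
  'f': [0/1 + 27/512*7/8, 0/1 + 27/512*1/1) = [189/4096, 27/512)
  emit 'd', narrow to [27/1024, 189/4096)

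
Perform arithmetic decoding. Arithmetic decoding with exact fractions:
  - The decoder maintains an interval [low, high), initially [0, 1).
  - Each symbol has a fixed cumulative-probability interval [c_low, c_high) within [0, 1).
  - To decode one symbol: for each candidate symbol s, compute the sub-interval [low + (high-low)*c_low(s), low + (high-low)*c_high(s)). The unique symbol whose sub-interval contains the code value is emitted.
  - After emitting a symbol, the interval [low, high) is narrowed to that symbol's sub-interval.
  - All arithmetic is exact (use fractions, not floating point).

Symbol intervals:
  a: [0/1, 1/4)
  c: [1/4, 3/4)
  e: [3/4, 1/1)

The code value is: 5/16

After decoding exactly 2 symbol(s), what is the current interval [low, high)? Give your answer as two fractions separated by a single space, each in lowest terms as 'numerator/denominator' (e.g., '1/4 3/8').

Step 1: interval [0/1, 1/1), width = 1/1 - 0/1 = 1/1
  'a': [0/1 + 1/1*0/1, 0/1 + 1/1*1/4) = [0/1, 1/4)
  'c': [0/1 + 1/1*1/4, 0/1 + 1/1*3/4) = [1/4, 3/4) <- contains code 5/16
  'e': [0/1 + 1/1*3/4, 0/1 + 1/1*1/1) = [3/4, 1/1)
  emit 'c', narrow to [1/4, 3/4)
Step 2: interval [1/4, 3/4), width = 3/4 - 1/4 = 1/2
  'a': [1/4 + 1/2*0/1, 1/4 + 1/2*1/4) = [1/4, 3/8) <- contains code 5/16
  'c': [1/4 + 1/2*1/4, 1/4 + 1/2*3/4) = [3/8, 5/8)
  'e': [1/4 + 1/2*3/4, 1/4 + 1/2*1/1) = [5/8, 3/4)
  emit 'a', narrow to [1/4, 3/8)

Answer: 1/4 3/8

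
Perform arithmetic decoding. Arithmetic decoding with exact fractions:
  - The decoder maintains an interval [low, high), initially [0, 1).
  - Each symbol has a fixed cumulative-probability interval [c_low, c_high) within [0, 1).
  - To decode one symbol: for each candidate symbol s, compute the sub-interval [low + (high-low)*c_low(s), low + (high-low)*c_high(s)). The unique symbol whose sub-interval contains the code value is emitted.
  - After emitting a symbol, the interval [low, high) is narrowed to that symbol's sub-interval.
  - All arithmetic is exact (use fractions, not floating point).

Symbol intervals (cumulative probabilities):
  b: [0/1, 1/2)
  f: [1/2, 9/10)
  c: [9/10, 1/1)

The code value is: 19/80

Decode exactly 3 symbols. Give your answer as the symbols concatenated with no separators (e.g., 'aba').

Step 1: interval [0/1, 1/1), width = 1/1 - 0/1 = 1/1
  'b': [0/1 + 1/1*0/1, 0/1 + 1/1*1/2) = [0/1, 1/2) <- contains code 19/80
  'f': [0/1 + 1/1*1/2, 0/1 + 1/1*9/10) = [1/2, 9/10)
  'c': [0/1 + 1/1*9/10, 0/1 + 1/1*1/1) = [9/10, 1/1)
  emit 'b', narrow to [0/1, 1/2)
Step 2: interval [0/1, 1/2), width = 1/2 - 0/1 = 1/2
  'b': [0/1 + 1/2*0/1, 0/1 + 1/2*1/2) = [0/1, 1/4) <- contains code 19/80
  'f': [0/1 + 1/2*1/2, 0/1 + 1/2*9/10) = [1/4, 9/20)
  'c': [0/1 + 1/2*9/10, 0/1 + 1/2*1/1) = [9/20, 1/2)
  emit 'b', narrow to [0/1, 1/4)
Step 3: interval [0/1, 1/4), width = 1/4 - 0/1 = 1/4
  'b': [0/1 + 1/4*0/1, 0/1 + 1/4*1/2) = [0/1, 1/8)
  'f': [0/1 + 1/4*1/2, 0/1 + 1/4*9/10) = [1/8, 9/40)
  'c': [0/1 + 1/4*9/10, 0/1 + 1/4*1/1) = [9/40, 1/4) <- contains code 19/80
  emit 'c', narrow to [9/40, 1/4)

Answer: bbc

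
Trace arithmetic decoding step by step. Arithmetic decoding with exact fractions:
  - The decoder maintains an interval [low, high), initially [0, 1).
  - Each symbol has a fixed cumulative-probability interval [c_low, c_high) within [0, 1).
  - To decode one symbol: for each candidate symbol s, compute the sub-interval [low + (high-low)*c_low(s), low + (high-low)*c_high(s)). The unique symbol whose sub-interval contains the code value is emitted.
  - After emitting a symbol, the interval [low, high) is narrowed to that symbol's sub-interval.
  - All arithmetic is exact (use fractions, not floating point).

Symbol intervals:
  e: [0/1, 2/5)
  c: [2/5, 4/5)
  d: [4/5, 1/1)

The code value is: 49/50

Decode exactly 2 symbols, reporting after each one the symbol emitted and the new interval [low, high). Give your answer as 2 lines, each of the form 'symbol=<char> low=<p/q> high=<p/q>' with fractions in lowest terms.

Answer: symbol=d low=4/5 high=1/1
symbol=d low=24/25 high=1/1

Derivation:
Step 1: interval [0/1, 1/1), width = 1/1 - 0/1 = 1/1
  'e': [0/1 + 1/1*0/1, 0/1 + 1/1*2/5) = [0/1, 2/5)
  'c': [0/1 + 1/1*2/5, 0/1 + 1/1*4/5) = [2/5, 4/5)
  'd': [0/1 + 1/1*4/5, 0/1 + 1/1*1/1) = [4/5, 1/1) <- contains code 49/50
  emit 'd', narrow to [4/5, 1/1)
Step 2: interval [4/5, 1/1), width = 1/1 - 4/5 = 1/5
  'e': [4/5 + 1/5*0/1, 4/5 + 1/5*2/5) = [4/5, 22/25)
  'c': [4/5 + 1/5*2/5, 4/5 + 1/5*4/5) = [22/25, 24/25)
  'd': [4/5 + 1/5*4/5, 4/5 + 1/5*1/1) = [24/25, 1/1) <- contains code 49/50
  emit 'd', narrow to [24/25, 1/1)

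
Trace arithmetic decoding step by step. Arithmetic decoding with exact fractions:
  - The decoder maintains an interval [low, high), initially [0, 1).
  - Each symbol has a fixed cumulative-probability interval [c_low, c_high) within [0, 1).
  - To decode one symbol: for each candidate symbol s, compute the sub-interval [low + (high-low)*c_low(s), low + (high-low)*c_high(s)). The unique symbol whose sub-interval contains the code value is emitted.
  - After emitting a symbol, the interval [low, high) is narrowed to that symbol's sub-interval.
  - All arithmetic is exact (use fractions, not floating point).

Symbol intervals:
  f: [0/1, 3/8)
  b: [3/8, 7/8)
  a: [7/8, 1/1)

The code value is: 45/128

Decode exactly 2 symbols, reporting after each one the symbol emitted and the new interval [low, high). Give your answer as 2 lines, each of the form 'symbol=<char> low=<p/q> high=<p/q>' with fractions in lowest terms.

Answer: symbol=f low=0/1 high=3/8
symbol=a low=21/64 high=3/8

Derivation:
Step 1: interval [0/1, 1/1), width = 1/1 - 0/1 = 1/1
  'f': [0/1 + 1/1*0/1, 0/1 + 1/1*3/8) = [0/1, 3/8) <- contains code 45/128
  'b': [0/1 + 1/1*3/8, 0/1 + 1/1*7/8) = [3/8, 7/8)
  'a': [0/1 + 1/1*7/8, 0/1 + 1/1*1/1) = [7/8, 1/1)
  emit 'f', narrow to [0/1, 3/8)
Step 2: interval [0/1, 3/8), width = 3/8 - 0/1 = 3/8
  'f': [0/1 + 3/8*0/1, 0/1 + 3/8*3/8) = [0/1, 9/64)
  'b': [0/1 + 3/8*3/8, 0/1 + 3/8*7/8) = [9/64, 21/64)
  'a': [0/1 + 3/8*7/8, 0/1 + 3/8*1/1) = [21/64, 3/8) <- contains code 45/128
  emit 'a', narrow to [21/64, 3/8)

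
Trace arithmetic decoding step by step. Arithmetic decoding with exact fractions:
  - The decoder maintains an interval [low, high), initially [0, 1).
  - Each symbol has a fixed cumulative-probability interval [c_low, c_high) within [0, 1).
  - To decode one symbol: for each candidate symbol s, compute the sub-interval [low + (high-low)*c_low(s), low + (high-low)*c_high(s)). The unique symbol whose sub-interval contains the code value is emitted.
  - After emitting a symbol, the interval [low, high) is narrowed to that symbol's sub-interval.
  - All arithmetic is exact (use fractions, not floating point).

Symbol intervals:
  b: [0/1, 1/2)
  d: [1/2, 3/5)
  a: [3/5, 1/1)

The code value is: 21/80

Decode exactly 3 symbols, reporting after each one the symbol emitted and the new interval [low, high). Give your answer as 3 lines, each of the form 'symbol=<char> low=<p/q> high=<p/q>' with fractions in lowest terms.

Answer: symbol=b low=0/1 high=1/2
symbol=d low=1/4 high=3/10
symbol=b low=1/4 high=11/40

Derivation:
Step 1: interval [0/1, 1/1), width = 1/1 - 0/1 = 1/1
  'b': [0/1 + 1/1*0/1, 0/1 + 1/1*1/2) = [0/1, 1/2) <- contains code 21/80
  'd': [0/1 + 1/1*1/2, 0/1 + 1/1*3/5) = [1/2, 3/5)
  'a': [0/1 + 1/1*3/5, 0/1 + 1/1*1/1) = [3/5, 1/1)
  emit 'b', narrow to [0/1, 1/2)
Step 2: interval [0/1, 1/2), width = 1/2 - 0/1 = 1/2
  'b': [0/1 + 1/2*0/1, 0/1 + 1/2*1/2) = [0/1, 1/4)
  'd': [0/1 + 1/2*1/2, 0/1 + 1/2*3/5) = [1/4, 3/10) <- contains code 21/80
  'a': [0/1 + 1/2*3/5, 0/1 + 1/2*1/1) = [3/10, 1/2)
  emit 'd', narrow to [1/4, 3/10)
Step 3: interval [1/4, 3/10), width = 3/10 - 1/4 = 1/20
  'b': [1/4 + 1/20*0/1, 1/4 + 1/20*1/2) = [1/4, 11/40) <- contains code 21/80
  'd': [1/4 + 1/20*1/2, 1/4 + 1/20*3/5) = [11/40, 7/25)
  'a': [1/4 + 1/20*3/5, 1/4 + 1/20*1/1) = [7/25, 3/10)
  emit 'b', narrow to [1/4, 11/40)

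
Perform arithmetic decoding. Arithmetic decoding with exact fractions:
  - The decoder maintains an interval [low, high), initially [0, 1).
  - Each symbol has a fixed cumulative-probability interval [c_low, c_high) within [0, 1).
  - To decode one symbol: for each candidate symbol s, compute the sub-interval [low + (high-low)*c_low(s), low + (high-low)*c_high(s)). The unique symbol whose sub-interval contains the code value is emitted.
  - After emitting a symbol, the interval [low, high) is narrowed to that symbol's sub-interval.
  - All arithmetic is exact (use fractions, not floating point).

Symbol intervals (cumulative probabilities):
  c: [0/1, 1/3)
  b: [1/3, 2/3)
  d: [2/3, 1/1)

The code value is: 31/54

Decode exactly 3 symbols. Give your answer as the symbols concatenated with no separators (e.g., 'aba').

Answer: bdc

Derivation:
Step 1: interval [0/1, 1/1), width = 1/1 - 0/1 = 1/1
  'c': [0/1 + 1/1*0/1, 0/1 + 1/1*1/3) = [0/1, 1/3)
  'b': [0/1 + 1/1*1/3, 0/1 + 1/1*2/3) = [1/3, 2/3) <- contains code 31/54
  'd': [0/1 + 1/1*2/3, 0/1 + 1/1*1/1) = [2/3, 1/1)
  emit 'b', narrow to [1/3, 2/3)
Step 2: interval [1/3, 2/3), width = 2/3 - 1/3 = 1/3
  'c': [1/3 + 1/3*0/1, 1/3 + 1/3*1/3) = [1/3, 4/9)
  'b': [1/3 + 1/3*1/3, 1/3 + 1/3*2/3) = [4/9, 5/9)
  'd': [1/3 + 1/3*2/3, 1/3 + 1/3*1/1) = [5/9, 2/3) <- contains code 31/54
  emit 'd', narrow to [5/9, 2/3)
Step 3: interval [5/9, 2/3), width = 2/3 - 5/9 = 1/9
  'c': [5/9 + 1/9*0/1, 5/9 + 1/9*1/3) = [5/9, 16/27) <- contains code 31/54
  'b': [5/9 + 1/9*1/3, 5/9 + 1/9*2/3) = [16/27, 17/27)
  'd': [5/9 + 1/9*2/3, 5/9 + 1/9*1/1) = [17/27, 2/3)
  emit 'c', narrow to [5/9, 16/27)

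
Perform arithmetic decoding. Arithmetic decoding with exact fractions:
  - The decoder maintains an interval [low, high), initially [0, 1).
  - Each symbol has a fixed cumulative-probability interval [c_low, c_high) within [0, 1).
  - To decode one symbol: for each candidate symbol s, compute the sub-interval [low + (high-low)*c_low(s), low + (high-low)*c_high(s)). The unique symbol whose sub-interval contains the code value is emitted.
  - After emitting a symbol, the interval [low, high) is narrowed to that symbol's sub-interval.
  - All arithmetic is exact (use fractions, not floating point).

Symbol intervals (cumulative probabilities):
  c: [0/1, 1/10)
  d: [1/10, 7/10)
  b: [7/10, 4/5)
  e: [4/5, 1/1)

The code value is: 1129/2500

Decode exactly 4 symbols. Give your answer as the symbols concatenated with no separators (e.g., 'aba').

Answer: ddec

Derivation:
Step 1: interval [0/1, 1/1), width = 1/1 - 0/1 = 1/1
  'c': [0/1 + 1/1*0/1, 0/1 + 1/1*1/10) = [0/1, 1/10)
  'd': [0/1 + 1/1*1/10, 0/1 + 1/1*7/10) = [1/10, 7/10) <- contains code 1129/2500
  'b': [0/1 + 1/1*7/10, 0/1 + 1/1*4/5) = [7/10, 4/5)
  'e': [0/1 + 1/1*4/5, 0/1 + 1/1*1/1) = [4/5, 1/1)
  emit 'd', narrow to [1/10, 7/10)
Step 2: interval [1/10, 7/10), width = 7/10 - 1/10 = 3/5
  'c': [1/10 + 3/5*0/1, 1/10 + 3/5*1/10) = [1/10, 4/25)
  'd': [1/10 + 3/5*1/10, 1/10 + 3/5*7/10) = [4/25, 13/25) <- contains code 1129/2500
  'b': [1/10 + 3/5*7/10, 1/10 + 3/5*4/5) = [13/25, 29/50)
  'e': [1/10 + 3/5*4/5, 1/10 + 3/5*1/1) = [29/50, 7/10)
  emit 'd', narrow to [4/25, 13/25)
Step 3: interval [4/25, 13/25), width = 13/25 - 4/25 = 9/25
  'c': [4/25 + 9/25*0/1, 4/25 + 9/25*1/10) = [4/25, 49/250)
  'd': [4/25 + 9/25*1/10, 4/25 + 9/25*7/10) = [49/250, 103/250)
  'b': [4/25 + 9/25*7/10, 4/25 + 9/25*4/5) = [103/250, 56/125)
  'e': [4/25 + 9/25*4/5, 4/25 + 9/25*1/1) = [56/125, 13/25) <- contains code 1129/2500
  emit 'e', narrow to [56/125, 13/25)
Step 4: interval [56/125, 13/25), width = 13/25 - 56/125 = 9/125
  'c': [56/125 + 9/125*0/1, 56/125 + 9/125*1/10) = [56/125, 569/1250) <- contains code 1129/2500
  'd': [56/125 + 9/125*1/10, 56/125 + 9/125*7/10) = [569/1250, 623/1250)
  'b': [56/125 + 9/125*7/10, 56/125 + 9/125*4/5) = [623/1250, 316/625)
  'e': [56/125 + 9/125*4/5, 56/125 + 9/125*1/1) = [316/625, 13/25)
  emit 'c', narrow to [56/125, 569/1250)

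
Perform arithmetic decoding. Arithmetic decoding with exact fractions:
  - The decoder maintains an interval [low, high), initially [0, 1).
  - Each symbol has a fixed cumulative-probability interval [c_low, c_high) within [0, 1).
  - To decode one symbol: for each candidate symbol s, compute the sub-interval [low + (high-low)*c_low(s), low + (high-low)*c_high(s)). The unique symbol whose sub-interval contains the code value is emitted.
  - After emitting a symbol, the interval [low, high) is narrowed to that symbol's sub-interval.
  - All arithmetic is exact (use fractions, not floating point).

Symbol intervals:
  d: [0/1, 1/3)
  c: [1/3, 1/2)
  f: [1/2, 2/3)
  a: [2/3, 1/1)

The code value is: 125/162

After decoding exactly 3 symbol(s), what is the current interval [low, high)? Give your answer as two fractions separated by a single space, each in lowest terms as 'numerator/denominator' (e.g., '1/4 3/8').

Step 1: interval [0/1, 1/1), width = 1/1 - 0/1 = 1/1
  'd': [0/1 + 1/1*0/1, 0/1 + 1/1*1/3) = [0/1, 1/3)
  'c': [0/1 + 1/1*1/3, 0/1 + 1/1*1/2) = [1/3, 1/2)
  'f': [0/1 + 1/1*1/2, 0/1 + 1/1*2/3) = [1/2, 2/3)
  'a': [0/1 + 1/1*2/3, 0/1 + 1/1*1/1) = [2/3, 1/1) <- contains code 125/162
  emit 'a', narrow to [2/3, 1/1)
Step 2: interval [2/3, 1/1), width = 1/1 - 2/3 = 1/3
  'd': [2/3 + 1/3*0/1, 2/3 + 1/3*1/3) = [2/3, 7/9) <- contains code 125/162
  'c': [2/3 + 1/3*1/3, 2/3 + 1/3*1/2) = [7/9, 5/6)
  'f': [2/3 + 1/3*1/2, 2/3 + 1/3*2/3) = [5/6, 8/9)
  'a': [2/3 + 1/3*2/3, 2/3 + 1/3*1/1) = [8/9, 1/1)
  emit 'd', narrow to [2/3, 7/9)
Step 3: interval [2/3, 7/9), width = 7/9 - 2/3 = 1/9
  'd': [2/3 + 1/9*0/1, 2/3 + 1/9*1/3) = [2/3, 19/27)
  'c': [2/3 + 1/9*1/3, 2/3 + 1/9*1/2) = [19/27, 13/18)
  'f': [2/3 + 1/9*1/2, 2/3 + 1/9*2/3) = [13/18, 20/27)
  'a': [2/3 + 1/9*2/3, 2/3 + 1/9*1/1) = [20/27, 7/9) <- contains code 125/162
  emit 'a', narrow to [20/27, 7/9)

Answer: 20/27 7/9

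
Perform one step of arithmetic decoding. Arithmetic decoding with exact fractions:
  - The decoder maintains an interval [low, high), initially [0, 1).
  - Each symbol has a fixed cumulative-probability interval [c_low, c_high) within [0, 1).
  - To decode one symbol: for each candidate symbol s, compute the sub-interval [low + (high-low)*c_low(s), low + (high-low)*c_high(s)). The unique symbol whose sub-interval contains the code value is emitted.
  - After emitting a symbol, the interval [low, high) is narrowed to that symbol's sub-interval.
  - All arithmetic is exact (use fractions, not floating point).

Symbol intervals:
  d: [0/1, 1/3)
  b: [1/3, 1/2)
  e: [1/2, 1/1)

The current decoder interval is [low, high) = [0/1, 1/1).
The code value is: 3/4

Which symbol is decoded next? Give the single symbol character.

Answer: e

Derivation:
Interval width = high − low = 1/1 − 0/1 = 1/1
Scaled code = (code − low) / width = (3/4 − 0/1) / 1/1 = 3/4
  d: [0/1, 1/3) 
  b: [1/3, 1/2) 
  e: [1/2, 1/1) ← scaled code falls here ✓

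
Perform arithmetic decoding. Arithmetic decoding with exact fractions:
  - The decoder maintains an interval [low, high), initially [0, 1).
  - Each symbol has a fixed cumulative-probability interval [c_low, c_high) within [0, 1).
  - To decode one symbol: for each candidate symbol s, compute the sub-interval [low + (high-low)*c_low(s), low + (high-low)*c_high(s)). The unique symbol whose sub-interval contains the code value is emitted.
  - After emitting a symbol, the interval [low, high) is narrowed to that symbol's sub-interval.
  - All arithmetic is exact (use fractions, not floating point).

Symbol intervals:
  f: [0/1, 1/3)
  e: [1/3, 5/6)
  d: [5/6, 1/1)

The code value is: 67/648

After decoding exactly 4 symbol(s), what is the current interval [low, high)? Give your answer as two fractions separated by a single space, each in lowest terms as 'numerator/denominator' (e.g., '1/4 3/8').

Step 1: interval [0/1, 1/1), width = 1/1 - 0/1 = 1/1
  'f': [0/1 + 1/1*0/1, 0/1 + 1/1*1/3) = [0/1, 1/3) <- contains code 67/648
  'e': [0/1 + 1/1*1/3, 0/1 + 1/1*5/6) = [1/3, 5/6)
  'd': [0/1 + 1/1*5/6, 0/1 + 1/1*1/1) = [5/6, 1/1)
  emit 'f', narrow to [0/1, 1/3)
Step 2: interval [0/1, 1/3), width = 1/3 - 0/1 = 1/3
  'f': [0/1 + 1/3*0/1, 0/1 + 1/3*1/3) = [0/1, 1/9) <- contains code 67/648
  'e': [0/1 + 1/3*1/3, 0/1 + 1/3*5/6) = [1/9, 5/18)
  'd': [0/1 + 1/3*5/6, 0/1 + 1/3*1/1) = [5/18, 1/3)
  emit 'f', narrow to [0/1, 1/9)
Step 3: interval [0/1, 1/9), width = 1/9 - 0/1 = 1/9
  'f': [0/1 + 1/9*0/1, 0/1 + 1/9*1/3) = [0/1, 1/27)
  'e': [0/1 + 1/9*1/3, 0/1 + 1/9*5/6) = [1/27, 5/54)
  'd': [0/1 + 1/9*5/6, 0/1 + 1/9*1/1) = [5/54, 1/9) <- contains code 67/648
  emit 'd', narrow to [5/54, 1/9)
Step 4: interval [5/54, 1/9), width = 1/9 - 5/54 = 1/54
  'f': [5/54 + 1/54*0/1, 5/54 + 1/54*1/3) = [5/54, 8/81)
  'e': [5/54 + 1/54*1/3, 5/54 + 1/54*5/6) = [8/81, 35/324) <- contains code 67/648
  'd': [5/54 + 1/54*5/6, 5/54 + 1/54*1/1) = [35/324, 1/9)
  emit 'e', narrow to [8/81, 35/324)

Answer: 8/81 35/324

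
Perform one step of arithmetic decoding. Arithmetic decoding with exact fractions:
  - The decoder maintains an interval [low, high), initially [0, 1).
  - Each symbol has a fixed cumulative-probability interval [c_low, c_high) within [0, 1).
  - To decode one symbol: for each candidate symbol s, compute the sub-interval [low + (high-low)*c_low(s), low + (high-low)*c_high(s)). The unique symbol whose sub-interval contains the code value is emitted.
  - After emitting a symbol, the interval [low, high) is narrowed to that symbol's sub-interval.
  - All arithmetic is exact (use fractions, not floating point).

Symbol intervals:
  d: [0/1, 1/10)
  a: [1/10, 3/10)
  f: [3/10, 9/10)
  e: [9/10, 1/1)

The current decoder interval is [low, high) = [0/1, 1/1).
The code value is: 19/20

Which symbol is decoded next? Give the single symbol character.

Interval width = high − low = 1/1 − 0/1 = 1/1
Scaled code = (code − low) / width = (19/20 − 0/1) / 1/1 = 19/20
  d: [0/1, 1/10) 
  a: [1/10, 3/10) 
  f: [3/10, 9/10) 
  e: [9/10, 1/1) ← scaled code falls here ✓

Answer: e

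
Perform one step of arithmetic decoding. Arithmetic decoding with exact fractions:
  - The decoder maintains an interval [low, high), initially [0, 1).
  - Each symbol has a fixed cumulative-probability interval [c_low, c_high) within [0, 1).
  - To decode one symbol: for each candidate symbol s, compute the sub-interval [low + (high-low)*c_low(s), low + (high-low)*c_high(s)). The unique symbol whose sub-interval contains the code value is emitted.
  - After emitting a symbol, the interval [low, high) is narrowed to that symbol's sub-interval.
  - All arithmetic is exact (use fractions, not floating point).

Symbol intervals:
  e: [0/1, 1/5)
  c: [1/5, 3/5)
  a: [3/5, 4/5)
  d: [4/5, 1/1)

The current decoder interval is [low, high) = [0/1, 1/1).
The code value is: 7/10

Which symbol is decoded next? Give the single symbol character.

Interval width = high − low = 1/1 − 0/1 = 1/1
Scaled code = (code − low) / width = (7/10 − 0/1) / 1/1 = 7/10
  e: [0/1, 1/5) 
  c: [1/5, 3/5) 
  a: [3/5, 4/5) ← scaled code falls here ✓
  d: [4/5, 1/1) 

Answer: a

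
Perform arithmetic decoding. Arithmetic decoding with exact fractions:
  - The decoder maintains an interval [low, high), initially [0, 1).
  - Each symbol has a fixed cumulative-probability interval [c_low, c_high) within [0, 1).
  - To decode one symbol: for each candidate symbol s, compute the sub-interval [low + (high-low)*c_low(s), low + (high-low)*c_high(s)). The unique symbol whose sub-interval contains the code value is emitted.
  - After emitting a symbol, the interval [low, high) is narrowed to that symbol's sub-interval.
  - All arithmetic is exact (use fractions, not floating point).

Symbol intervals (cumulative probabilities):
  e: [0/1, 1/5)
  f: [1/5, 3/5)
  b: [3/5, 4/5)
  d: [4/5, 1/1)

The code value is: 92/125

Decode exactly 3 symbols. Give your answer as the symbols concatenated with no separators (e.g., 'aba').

Answer: bbf

Derivation:
Step 1: interval [0/1, 1/1), width = 1/1 - 0/1 = 1/1
  'e': [0/1 + 1/1*0/1, 0/1 + 1/1*1/5) = [0/1, 1/5)
  'f': [0/1 + 1/1*1/5, 0/1 + 1/1*3/5) = [1/5, 3/5)
  'b': [0/1 + 1/1*3/5, 0/1 + 1/1*4/5) = [3/5, 4/5) <- contains code 92/125
  'd': [0/1 + 1/1*4/5, 0/1 + 1/1*1/1) = [4/5, 1/1)
  emit 'b', narrow to [3/5, 4/5)
Step 2: interval [3/5, 4/5), width = 4/5 - 3/5 = 1/5
  'e': [3/5 + 1/5*0/1, 3/5 + 1/5*1/5) = [3/5, 16/25)
  'f': [3/5 + 1/5*1/5, 3/5 + 1/5*3/5) = [16/25, 18/25)
  'b': [3/5 + 1/5*3/5, 3/5 + 1/5*4/5) = [18/25, 19/25) <- contains code 92/125
  'd': [3/5 + 1/5*4/5, 3/5 + 1/5*1/1) = [19/25, 4/5)
  emit 'b', narrow to [18/25, 19/25)
Step 3: interval [18/25, 19/25), width = 19/25 - 18/25 = 1/25
  'e': [18/25 + 1/25*0/1, 18/25 + 1/25*1/5) = [18/25, 91/125)
  'f': [18/25 + 1/25*1/5, 18/25 + 1/25*3/5) = [91/125, 93/125) <- contains code 92/125
  'b': [18/25 + 1/25*3/5, 18/25 + 1/25*4/5) = [93/125, 94/125)
  'd': [18/25 + 1/25*4/5, 18/25 + 1/25*1/1) = [94/125, 19/25)
  emit 'f', narrow to [91/125, 93/125)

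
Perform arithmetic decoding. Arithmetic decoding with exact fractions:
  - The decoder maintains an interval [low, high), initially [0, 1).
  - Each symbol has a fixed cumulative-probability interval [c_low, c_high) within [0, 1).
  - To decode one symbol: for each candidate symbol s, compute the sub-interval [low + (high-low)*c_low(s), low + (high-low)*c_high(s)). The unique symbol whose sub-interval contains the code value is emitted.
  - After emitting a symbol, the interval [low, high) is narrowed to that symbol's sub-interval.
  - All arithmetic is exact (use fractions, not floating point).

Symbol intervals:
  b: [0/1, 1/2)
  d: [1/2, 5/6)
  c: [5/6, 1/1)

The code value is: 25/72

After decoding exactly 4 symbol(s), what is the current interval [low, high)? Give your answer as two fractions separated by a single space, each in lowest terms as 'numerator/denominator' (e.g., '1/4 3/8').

Step 1: interval [0/1, 1/1), width = 1/1 - 0/1 = 1/1
  'b': [0/1 + 1/1*0/1, 0/1 + 1/1*1/2) = [0/1, 1/2) <- contains code 25/72
  'd': [0/1 + 1/1*1/2, 0/1 + 1/1*5/6) = [1/2, 5/6)
  'c': [0/1 + 1/1*5/6, 0/1 + 1/1*1/1) = [5/6, 1/1)
  emit 'b', narrow to [0/1, 1/2)
Step 2: interval [0/1, 1/2), width = 1/2 - 0/1 = 1/2
  'b': [0/1 + 1/2*0/1, 0/1 + 1/2*1/2) = [0/1, 1/4)
  'd': [0/1 + 1/2*1/2, 0/1 + 1/2*5/6) = [1/4, 5/12) <- contains code 25/72
  'c': [0/1 + 1/2*5/6, 0/1 + 1/2*1/1) = [5/12, 1/2)
  emit 'd', narrow to [1/4, 5/12)
Step 3: interval [1/4, 5/12), width = 5/12 - 1/4 = 1/6
  'b': [1/4 + 1/6*0/1, 1/4 + 1/6*1/2) = [1/4, 1/3)
  'd': [1/4 + 1/6*1/2, 1/4 + 1/6*5/6) = [1/3, 7/18) <- contains code 25/72
  'c': [1/4 + 1/6*5/6, 1/4 + 1/6*1/1) = [7/18, 5/12)
  emit 'd', narrow to [1/3, 7/18)
Step 4: interval [1/3, 7/18), width = 7/18 - 1/3 = 1/18
  'b': [1/3 + 1/18*0/1, 1/3 + 1/18*1/2) = [1/3, 13/36) <- contains code 25/72
  'd': [1/3 + 1/18*1/2, 1/3 + 1/18*5/6) = [13/36, 41/108)
  'c': [1/3 + 1/18*5/6, 1/3 + 1/18*1/1) = [41/108, 7/18)
  emit 'b', narrow to [1/3, 13/36)

Answer: 1/3 13/36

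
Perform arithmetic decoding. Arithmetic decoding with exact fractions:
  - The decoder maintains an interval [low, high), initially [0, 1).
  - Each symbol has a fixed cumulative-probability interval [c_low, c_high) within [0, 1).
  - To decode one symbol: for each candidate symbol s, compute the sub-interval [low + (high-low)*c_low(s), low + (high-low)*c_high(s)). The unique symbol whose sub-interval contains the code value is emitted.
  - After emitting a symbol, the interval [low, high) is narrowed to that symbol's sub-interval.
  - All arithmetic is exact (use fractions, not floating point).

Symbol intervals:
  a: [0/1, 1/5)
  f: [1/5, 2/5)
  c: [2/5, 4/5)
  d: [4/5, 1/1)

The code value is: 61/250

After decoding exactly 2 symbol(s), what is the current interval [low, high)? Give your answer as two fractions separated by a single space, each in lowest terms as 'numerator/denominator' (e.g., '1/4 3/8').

Answer: 6/25 7/25

Derivation:
Step 1: interval [0/1, 1/1), width = 1/1 - 0/1 = 1/1
  'a': [0/1 + 1/1*0/1, 0/1 + 1/1*1/5) = [0/1, 1/5)
  'f': [0/1 + 1/1*1/5, 0/1 + 1/1*2/5) = [1/5, 2/5) <- contains code 61/250
  'c': [0/1 + 1/1*2/5, 0/1 + 1/1*4/5) = [2/5, 4/5)
  'd': [0/1 + 1/1*4/5, 0/1 + 1/1*1/1) = [4/5, 1/1)
  emit 'f', narrow to [1/5, 2/5)
Step 2: interval [1/5, 2/5), width = 2/5 - 1/5 = 1/5
  'a': [1/5 + 1/5*0/1, 1/5 + 1/5*1/5) = [1/5, 6/25)
  'f': [1/5 + 1/5*1/5, 1/5 + 1/5*2/5) = [6/25, 7/25) <- contains code 61/250
  'c': [1/5 + 1/5*2/5, 1/5 + 1/5*4/5) = [7/25, 9/25)
  'd': [1/5 + 1/5*4/5, 1/5 + 1/5*1/1) = [9/25, 2/5)
  emit 'f', narrow to [6/25, 7/25)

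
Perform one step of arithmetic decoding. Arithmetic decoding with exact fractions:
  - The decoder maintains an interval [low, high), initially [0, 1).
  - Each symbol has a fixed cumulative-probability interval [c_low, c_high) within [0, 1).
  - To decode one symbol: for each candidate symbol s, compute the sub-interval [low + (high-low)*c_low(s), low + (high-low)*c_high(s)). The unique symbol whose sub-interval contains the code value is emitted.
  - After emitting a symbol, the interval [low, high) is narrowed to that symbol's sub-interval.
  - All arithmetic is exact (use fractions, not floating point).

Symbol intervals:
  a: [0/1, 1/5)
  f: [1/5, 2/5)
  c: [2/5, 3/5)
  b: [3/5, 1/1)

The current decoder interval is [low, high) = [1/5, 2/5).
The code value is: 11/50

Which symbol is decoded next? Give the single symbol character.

Answer: a

Derivation:
Interval width = high − low = 2/5 − 1/5 = 1/5
Scaled code = (code − low) / width = (11/50 − 1/5) / 1/5 = 1/10
  a: [0/1, 1/5) ← scaled code falls here ✓
  f: [1/5, 2/5) 
  c: [2/5, 3/5) 
  b: [3/5, 1/1) 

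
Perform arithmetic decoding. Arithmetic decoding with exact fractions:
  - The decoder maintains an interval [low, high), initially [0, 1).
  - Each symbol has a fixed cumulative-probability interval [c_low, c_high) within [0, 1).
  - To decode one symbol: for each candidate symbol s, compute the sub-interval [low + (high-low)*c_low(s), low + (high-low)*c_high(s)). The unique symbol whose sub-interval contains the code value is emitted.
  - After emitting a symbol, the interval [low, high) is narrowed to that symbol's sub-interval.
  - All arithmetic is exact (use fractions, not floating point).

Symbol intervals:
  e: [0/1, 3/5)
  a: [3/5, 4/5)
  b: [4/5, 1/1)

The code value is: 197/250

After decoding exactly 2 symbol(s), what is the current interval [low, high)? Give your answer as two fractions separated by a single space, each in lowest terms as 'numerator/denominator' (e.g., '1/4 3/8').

Answer: 19/25 4/5

Derivation:
Step 1: interval [0/1, 1/1), width = 1/1 - 0/1 = 1/1
  'e': [0/1 + 1/1*0/1, 0/1 + 1/1*3/5) = [0/1, 3/5)
  'a': [0/1 + 1/1*3/5, 0/1 + 1/1*4/5) = [3/5, 4/5) <- contains code 197/250
  'b': [0/1 + 1/1*4/5, 0/1 + 1/1*1/1) = [4/5, 1/1)
  emit 'a', narrow to [3/5, 4/5)
Step 2: interval [3/5, 4/5), width = 4/5 - 3/5 = 1/5
  'e': [3/5 + 1/5*0/1, 3/5 + 1/5*3/5) = [3/5, 18/25)
  'a': [3/5 + 1/5*3/5, 3/5 + 1/5*4/5) = [18/25, 19/25)
  'b': [3/5 + 1/5*4/5, 3/5 + 1/5*1/1) = [19/25, 4/5) <- contains code 197/250
  emit 'b', narrow to [19/25, 4/5)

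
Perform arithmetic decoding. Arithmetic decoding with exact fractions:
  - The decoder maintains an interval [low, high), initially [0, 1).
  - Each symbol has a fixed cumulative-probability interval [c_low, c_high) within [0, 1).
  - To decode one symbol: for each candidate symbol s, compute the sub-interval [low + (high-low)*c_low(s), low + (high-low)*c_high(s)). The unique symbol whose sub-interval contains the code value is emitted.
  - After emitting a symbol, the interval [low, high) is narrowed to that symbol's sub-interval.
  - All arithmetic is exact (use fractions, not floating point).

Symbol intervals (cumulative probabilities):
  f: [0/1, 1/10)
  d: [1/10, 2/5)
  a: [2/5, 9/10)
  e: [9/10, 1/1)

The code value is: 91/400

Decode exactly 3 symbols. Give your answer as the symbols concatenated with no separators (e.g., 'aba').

Answer: daf

Derivation:
Step 1: interval [0/1, 1/1), width = 1/1 - 0/1 = 1/1
  'f': [0/1 + 1/1*0/1, 0/1 + 1/1*1/10) = [0/1, 1/10)
  'd': [0/1 + 1/1*1/10, 0/1 + 1/1*2/5) = [1/10, 2/5) <- contains code 91/400
  'a': [0/1 + 1/1*2/5, 0/1 + 1/1*9/10) = [2/5, 9/10)
  'e': [0/1 + 1/1*9/10, 0/1 + 1/1*1/1) = [9/10, 1/1)
  emit 'd', narrow to [1/10, 2/5)
Step 2: interval [1/10, 2/5), width = 2/5 - 1/10 = 3/10
  'f': [1/10 + 3/10*0/1, 1/10 + 3/10*1/10) = [1/10, 13/100)
  'd': [1/10 + 3/10*1/10, 1/10 + 3/10*2/5) = [13/100, 11/50)
  'a': [1/10 + 3/10*2/5, 1/10 + 3/10*9/10) = [11/50, 37/100) <- contains code 91/400
  'e': [1/10 + 3/10*9/10, 1/10 + 3/10*1/1) = [37/100, 2/5)
  emit 'a', narrow to [11/50, 37/100)
Step 3: interval [11/50, 37/100), width = 37/100 - 11/50 = 3/20
  'f': [11/50 + 3/20*0/1, 11/50 + 3/20*1/10) = [11/50, 47/200) <- contains code 91/400
  'd': [11/50 + 3/20*1/10, 11/50 + 3/20*2/5) = [47/200, 7/25)
  'a': [11/50 + 3/20*2/5, 11/50 + 3/20*9/10) = [7/25, 71/200)
  'e': [11/50 + 3/20*9/10, 11/50 + 3/20*1/1) = [71/200, 37/100)
  emit 'f', narrow to [11/50, 47/200)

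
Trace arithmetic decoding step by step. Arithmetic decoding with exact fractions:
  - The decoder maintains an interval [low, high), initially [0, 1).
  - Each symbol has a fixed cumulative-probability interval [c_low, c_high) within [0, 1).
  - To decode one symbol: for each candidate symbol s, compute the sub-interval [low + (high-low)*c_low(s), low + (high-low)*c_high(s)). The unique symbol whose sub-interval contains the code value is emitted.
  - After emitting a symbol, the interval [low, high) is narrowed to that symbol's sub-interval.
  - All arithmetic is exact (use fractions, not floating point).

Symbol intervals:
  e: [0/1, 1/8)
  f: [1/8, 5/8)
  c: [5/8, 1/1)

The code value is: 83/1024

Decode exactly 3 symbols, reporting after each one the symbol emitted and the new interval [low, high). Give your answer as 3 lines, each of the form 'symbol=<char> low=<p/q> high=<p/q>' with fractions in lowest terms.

Step 1: interval [0/1, 1/1), width = 1/1 - 0/1 = 1/1
  'e': [0/1 + 1/1*0/1, 0/1 + 1/1*1/8) = [0/1, 1/8) <- contains code 83/1024
  'f': [0/1 + 1/1*1/8, 0/1 + 1/1*5/8) = [1/8, 5/8)
  'c': [0/1 + 1/1*5/8, 0/1 + 1/1*1/1) = [5/8, 1/1)
  emit 'e', narrow to [0/1, 1/8)
Step 2: interval [0/1, 1/8), width = 1/8 - 0/1 = 1/8
  'e': [0/1 + 1/8*0/1, 0/1 + 1/8*1/8) = [0/1, 1/64)
  'f': [0/1 + 1/8*1/8, 0/1 + 1/8*5/8) = [1/64, 5/64)
  'c': [0/1 + 1/8*5/8, 0/1 + 1/8*1/1) = [5/64, 1/8) <- contains code 83/1024
  emit 'c', narrow to [5/64, 1/8)
Step 3: interval [5/64, 1/8), width = 1/8 - 5/64 = 3/64
  'e': [5/64 + 3/64*0/1, 5/64 + 3/64*1/8) = [5/64, 43/512) <- contains code 83/1024
  'f': [5/64 + 3/64*1/8, 5/64 + 3/64*5/8) = [43/512, 55/512)
  'c': [5/64 + 3/64*5/8, 5/64 + 3/64*1/1) = [55/512, 1/8)
  emit 'e', narrow to [5/64, 43/512)

Answer: symbol=e low=0/1 high=1/8
symbol=c low=5/64 high=1/8
symbol=e low=5/64 high=43/512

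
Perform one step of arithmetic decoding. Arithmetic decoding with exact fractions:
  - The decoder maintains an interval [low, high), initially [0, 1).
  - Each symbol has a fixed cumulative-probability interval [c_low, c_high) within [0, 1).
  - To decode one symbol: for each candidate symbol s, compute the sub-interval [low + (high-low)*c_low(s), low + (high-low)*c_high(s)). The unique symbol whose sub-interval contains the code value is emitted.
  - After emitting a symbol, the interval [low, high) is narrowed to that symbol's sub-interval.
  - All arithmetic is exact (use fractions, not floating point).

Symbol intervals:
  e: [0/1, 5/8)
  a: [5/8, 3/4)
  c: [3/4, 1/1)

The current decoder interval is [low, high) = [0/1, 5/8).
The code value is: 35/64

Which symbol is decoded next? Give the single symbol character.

Interval width = high − low = 5/8 − 0/1 = 5/8
Scaled code = (code − low) / width = (35/64 − 0/1) / 5/8 = 7/8
  e: [0/1, 5/8) 
  a: [5/8, 3/4) 
  c: [3/4, 1/1) ← scaled code falls here ✓

Answer: c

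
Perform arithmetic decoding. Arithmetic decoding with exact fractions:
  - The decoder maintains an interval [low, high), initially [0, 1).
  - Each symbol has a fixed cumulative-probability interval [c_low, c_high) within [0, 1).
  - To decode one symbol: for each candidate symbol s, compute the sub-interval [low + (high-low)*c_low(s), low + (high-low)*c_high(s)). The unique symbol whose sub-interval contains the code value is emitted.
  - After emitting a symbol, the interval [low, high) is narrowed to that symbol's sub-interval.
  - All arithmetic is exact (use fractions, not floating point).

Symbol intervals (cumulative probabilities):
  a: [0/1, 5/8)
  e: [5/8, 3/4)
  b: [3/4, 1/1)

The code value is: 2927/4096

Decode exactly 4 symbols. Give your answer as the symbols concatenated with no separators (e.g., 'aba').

Step 1: interval [0/1, 1/1), width = 1/1 - 0/1 = 1/1
  'a': [0/1 + 1/1*0/1, 0/1 + 1/1*5/8) = [0/1, 5/8)
  'e': [0/1 + 1/1*5/8, 0/1 + 1/1*3/4) = [5/8, 3/4) <- contains code 2927/4096
  'b': [0/1 + 1/1*3/4, 0/1 + 1/1*1/1) = [3/4, 1/1)
  emit 'e', narrow to [5/8, 3/4)
Step 2: interval [5/8, 3/4), width = 3/4 - 5/8 = 1/8
  'a': [5/8 + 1/8*0/1, 5/8 + 1/8*5/8) = [5/8, 45/64)
  'e': [5/8 + 1/8*5/8, 5/8 + 1/8*3/4) = [45/64, 23/32) <- contains code 2927/4096
  'b': [5/8 + 1/8*3/4, 5/8 + 1/8*1/1) = [23/32, 3/4)
  emit 'e', narrow to [45/64, 23/32)
Step 3: interval [45/64, 23/32), width = 23/32 - 45/64 = 1/64
  'a': [45/64 + 1/64*0/1, 45/64 + 1/64*5/8) = [45/64, 365/512)
  'e': [45/64 + 1/64*5/8, 45/64 + 1/64*3/4) = [365/512, 183/256) <- contains code 2927/4096
  'b': [45/64 + 1/64*3/4, 45/64 + 1/64*1/1) = [183/256, 23/32)
  emit 'e', narrow to [365/512, 183/256)
Step 4: interval [365/512, 183/256), width = 183/256 - 365/512 = 1/512
  'a': [365/512 + 1/512*0/1, 365/512 + 1/512*5/8) = [365/512, 2925/4096)
  'e': [365/512 + 1/512*5/8, 365/512 + 1/512*3/4) = [2925/4096, 1463/2048)
  'b': [365/512 + 1/512*3/4, 365/512 + 1/512*1/1) = [1463/2048, 183/256) <- contains code 2927/4096
  emit 'b', narrow to [1463/2048, 183/256)

Answer: eeeb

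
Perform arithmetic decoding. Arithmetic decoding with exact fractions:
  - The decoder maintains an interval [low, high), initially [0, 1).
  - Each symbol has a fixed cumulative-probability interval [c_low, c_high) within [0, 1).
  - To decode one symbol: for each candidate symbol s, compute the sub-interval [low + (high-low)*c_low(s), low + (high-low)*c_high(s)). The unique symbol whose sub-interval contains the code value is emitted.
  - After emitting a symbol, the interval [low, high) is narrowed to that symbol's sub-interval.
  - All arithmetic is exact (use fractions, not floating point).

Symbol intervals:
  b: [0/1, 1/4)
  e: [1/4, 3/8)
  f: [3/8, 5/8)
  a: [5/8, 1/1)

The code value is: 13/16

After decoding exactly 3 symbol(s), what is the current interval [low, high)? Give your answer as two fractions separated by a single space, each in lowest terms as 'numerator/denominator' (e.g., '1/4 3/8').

Answer: 205/256 211/256

Derivation:
Step 1: interval [0/1, 1/1), width = 1/1 - 0/1 = 1/1
  'b': [0/1 + 1/1*0/1, 0/1 + 1/1*1/4) = [0/1, 1/4)
  'e': [0/1 + 1/1*1/4, 0/1 + 1/1*3/8) = [1/4, 3/8)
  'f': [0/1 + 1/1*3/8, 0/1 + 1/1*5/8) = [3/8, 5/8)
  'a': [0/1 + 1/1*5/8, 0/1 + 1/1*1/1) = [5/8, 1/1) <- contains code 13/16
  emit 'a', narrow to [5/8, 1/1)
Step 2: interval [5/8, 1/1), width = 1/1 - 5/8 = 3/8
  'b': [5/8 + 3/8*0/1, 5/8 + 3/8*1/4) = [5/8, 23/32)
  'e': [5/8 + 3/8*1/4, 5/8 + 3/8*3/8) = [23/32, 49/64)
  'f': [5/8 + 3/8*3/8, 5/8 + 3/8*5/8) = [49/64, 55/64) <- contains code 13/16
  'a': [5/8 + 3/8*5/8, 5/8 + 3/8*1/1) = [55/64, 1/1)
  emit 'f', narrow to [49/64, 55/64)
Step 3: interval [49/64, 55/64), width = 55/64 - 49/64 = 3/32
  'b': [49/64 + 3/32*0/1, 49/64 + 3/32*1/4) = [49/64, 101/128)
  'e': [49/64 + 3/32*1/4, 49/64 + 3/32*3/8) = [101/128, 205/256)
  'f': [49/64 + 3/32*3/8, 49/64 + 3/32*5/8) = [205/256, 211/256) <- contains code 13/16
  'a': [49/64 + 3/32*5/8, 49/64 + 3/32*1/1) = [211/256, 55/64)
  emit 'f', narrow to [205/256, 211/256)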